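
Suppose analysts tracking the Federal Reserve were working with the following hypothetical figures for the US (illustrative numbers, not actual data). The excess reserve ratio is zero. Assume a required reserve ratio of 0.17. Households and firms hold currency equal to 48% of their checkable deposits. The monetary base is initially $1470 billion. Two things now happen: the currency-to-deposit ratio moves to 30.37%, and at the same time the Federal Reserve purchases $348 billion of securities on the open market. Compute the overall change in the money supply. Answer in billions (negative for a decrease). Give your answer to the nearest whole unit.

Before: m₁ = (1 + 0.48) / (0.17 + 0.48) ≈ 2.27692, MB₁ = 1470, so M₁ = 2.27692 × 1470 = 3347.0724 billion.
After: m₂ = (1 + 0.3037) / (0.17 + 0.3037) ≈ 2.75216, MB₂ = 1470 + 348 = 1818, so M₂ = 2.75216 × 1818 ≈ 5003.4269 billion.
ΔM = M₂ − M₁ = 5003.4269 − 3347.0724 = 1656.3545 billion.

$1656 billion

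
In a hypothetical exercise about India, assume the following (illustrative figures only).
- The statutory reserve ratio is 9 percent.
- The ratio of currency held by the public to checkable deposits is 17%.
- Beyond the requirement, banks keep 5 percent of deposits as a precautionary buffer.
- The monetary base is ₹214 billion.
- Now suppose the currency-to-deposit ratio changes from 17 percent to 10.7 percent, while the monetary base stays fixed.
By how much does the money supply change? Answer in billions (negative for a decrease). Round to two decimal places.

Initially m₁ = (1 + 0.17) / (0.09 + 0.05 + 0.17) ≈ 3.774194, so M₁ = 3.774194 × 214 ≈ 807.6775 billion.
After the change m₂ = (1 + 0.107) / (0.09 + 0.05 + 0.107) ≈ 4.481781, so M₂ = 4.481781 × 214 ≈ 959.1011 billion.
ΔM = M₂ − M₁ = 959.1011 − 807.6775 = 151.4236 billion.

₹151.42 billion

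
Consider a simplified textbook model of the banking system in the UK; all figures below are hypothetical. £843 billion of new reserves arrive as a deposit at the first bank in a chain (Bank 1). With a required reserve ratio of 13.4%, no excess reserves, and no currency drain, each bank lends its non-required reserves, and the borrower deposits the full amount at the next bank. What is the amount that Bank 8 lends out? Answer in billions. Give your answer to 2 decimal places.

£266.67 billion

Each bank lends a fraction (1 − rr) = 0.8660 of the deposit it receives, so Bank 8 receives 843·0.8660^7 and lends 843·0.8660^8 ≈ 266.6679 billion.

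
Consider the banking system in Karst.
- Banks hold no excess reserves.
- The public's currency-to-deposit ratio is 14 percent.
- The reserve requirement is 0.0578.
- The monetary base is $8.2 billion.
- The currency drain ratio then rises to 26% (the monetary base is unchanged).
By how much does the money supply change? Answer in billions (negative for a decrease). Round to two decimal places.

-14.75 billion

Initially m₁ = (1 + 0.14) / (0.0578 + 0.14) ≈ 5.7634, so M₁ = 5.7634 × 8.2 ≈ 47.2599 billion.
After the change m₂ = (1 + 0.26) / (0.0578 + 0.26) ≈ 3.9648, so M₂ = 3.9648 × 8.2 ≈ 32.5114 billion.
ΔM = M₂ − M₁ = 32.5114 − 47.2599 = -14.7485 billion.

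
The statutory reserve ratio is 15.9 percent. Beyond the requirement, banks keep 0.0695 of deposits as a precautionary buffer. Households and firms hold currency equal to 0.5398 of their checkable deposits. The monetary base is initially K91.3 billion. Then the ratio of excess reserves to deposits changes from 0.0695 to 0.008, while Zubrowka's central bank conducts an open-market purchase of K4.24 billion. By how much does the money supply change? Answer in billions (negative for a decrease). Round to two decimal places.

K25.16 billion

Before: m₁ = (1 + 0.5398) / (0.159 + 0.0695 + 0.5398) ≈ 2.00417, MB₁ = 91.3, so M₁ = 2.00417 × 91.3 ≈ 182.9807 billion.
After: m₂ = (1 + 0.5398) / (0.159 + 0.008 + 0.5398) ≈ 2.17855, MB₂ = 91.3 + 4.24 = 95.54, so M₂ = 2.17855 × 95.54 ≈ 208.1387 billion.
ΔM = M₂ − M₁ = 208.1387 − 182.9807 = 25.158 billion.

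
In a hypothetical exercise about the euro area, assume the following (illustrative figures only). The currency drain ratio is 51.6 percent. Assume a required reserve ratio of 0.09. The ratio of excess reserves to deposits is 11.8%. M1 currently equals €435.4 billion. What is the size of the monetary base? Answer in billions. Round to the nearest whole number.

The money multiplier is m = (1 + c) / (rr + e + c) = (1 + 0.516) / (0.09 + 0.118 + 0.516) ≈ 2.0939.
MB = M / m = 435.4 / 2.0939 ≈ 207.9373 billion.

€208 billion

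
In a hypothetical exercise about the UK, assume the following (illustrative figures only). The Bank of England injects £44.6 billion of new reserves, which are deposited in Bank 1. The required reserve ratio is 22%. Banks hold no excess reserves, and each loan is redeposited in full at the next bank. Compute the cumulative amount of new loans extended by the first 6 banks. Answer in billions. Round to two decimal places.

£122.52 billion

Bank i lends (1 − rr)^i of the original deposit: Bank 1 lends 44.6·0.7800 = 34.7880, Bank 2 lends 44.6·0.7800² ≈ 27.1346, and so on.
Summing a geometric series: total = 44.6·[0.7800·(1 − 0.7800^6) / (1 − 0.7800)] ≈ 122.5171 billion.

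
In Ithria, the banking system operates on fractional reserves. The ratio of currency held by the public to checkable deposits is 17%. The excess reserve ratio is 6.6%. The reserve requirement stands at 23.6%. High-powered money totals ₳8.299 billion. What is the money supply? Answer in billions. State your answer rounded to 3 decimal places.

₳20.572 billion

The money multiplier is m = (1 + c) / (rr + e + c) = (1 + 0.17) / (0.236 + 0.066 + 0.17) ≈ 2.47881.
So M = m × MB = 2.47881 × 8.299 ≈ 20.5716 billion.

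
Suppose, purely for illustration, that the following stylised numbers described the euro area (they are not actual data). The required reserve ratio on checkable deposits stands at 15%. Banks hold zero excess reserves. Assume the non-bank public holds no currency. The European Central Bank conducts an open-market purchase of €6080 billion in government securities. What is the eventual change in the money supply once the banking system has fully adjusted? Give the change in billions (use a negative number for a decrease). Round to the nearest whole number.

€40533 billion

The simple money multiplier is m = 1/rr = 1/0.15 ≈ 6.66667.
An open-market purchase increases the monetary base by 6080 billion, so ΔM = m × ΔMB = 6.66667 × 6080 = 40533.3536 billion.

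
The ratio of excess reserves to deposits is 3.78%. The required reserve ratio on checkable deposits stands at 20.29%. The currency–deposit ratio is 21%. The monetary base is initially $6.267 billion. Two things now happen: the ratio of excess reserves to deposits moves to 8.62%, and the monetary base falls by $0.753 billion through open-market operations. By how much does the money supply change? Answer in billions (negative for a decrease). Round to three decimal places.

Before: m₁ = (1 + 0.21) / (0.2029 + 0.0378 + 0.21) ≈ 2.68471, MB₁ = 6.267, so M₁ = 2.68471 × 6.267 ≈ 16.8251 billion.
After: m₂ = (1 + 0.21) / (0.2029 + 0.0862 + 0.21) ≈ 2.42436, MB₂ = 6.267 − 0.753 = 5.514, so M₂ = 2.42436 × 5.514 ≈ 13.3679 billion.
ΔM = M₂ − M₁ = 13.3679 − 16.8251 = -3.4572 billion.

-3.457 billion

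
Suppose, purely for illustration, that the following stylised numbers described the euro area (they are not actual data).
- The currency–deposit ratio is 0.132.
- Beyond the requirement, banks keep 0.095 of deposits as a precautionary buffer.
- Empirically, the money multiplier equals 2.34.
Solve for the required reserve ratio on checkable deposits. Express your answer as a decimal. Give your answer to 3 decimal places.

0.257

Using m = 2.34. Since m = (1 + c)/(c + rr + e), the denominator satisfies c + rr + e = (1 + c)/m = (1 + 0.132) / 2.34 ≈ 0.483761.
With c = 0.132 and e = 0.095, the required reserve ratio on checkable deposits is 0.483761 − 0.132 − 0.095 = 0.256761.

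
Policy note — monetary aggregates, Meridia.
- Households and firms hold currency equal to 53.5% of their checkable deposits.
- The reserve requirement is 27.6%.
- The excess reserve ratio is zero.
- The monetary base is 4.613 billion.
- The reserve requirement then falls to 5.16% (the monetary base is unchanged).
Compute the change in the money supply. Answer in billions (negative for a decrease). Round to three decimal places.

Initially m₁ = (1 + 0.535) / (0.276 + 0.535) ≈ 1.89273, so M₁ = 1.89273 × 4.613 ≈ 8.7312 billion.
After the change m₂ = (1 + 0.535) / (0.0516 + 0.535) ≈ 2.61677, so M₂ = 2.61677 × 4.613 ≈ 12.0712 billion.
ΔM = M₂ − M₁ = 12.0712 − 8.7312 = 3.34 billion.

3.340 billion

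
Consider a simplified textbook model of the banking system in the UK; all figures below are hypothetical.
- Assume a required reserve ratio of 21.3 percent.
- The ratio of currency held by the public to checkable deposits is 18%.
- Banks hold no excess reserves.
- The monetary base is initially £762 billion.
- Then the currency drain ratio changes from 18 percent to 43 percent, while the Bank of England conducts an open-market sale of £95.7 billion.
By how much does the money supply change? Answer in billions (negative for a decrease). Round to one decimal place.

Before: m₁ = (1 + 0.18) / (0.213 + 0.18) ≈ 3.00254, MB₁ = 762, so M₁ = 3.00254 × 762 ≈ 2287.9355 billion.
After: m₂ = (1 + 0.43) / (0.213 + 0.43) ≈ 2.22395, MB₂ = 762 − 95.7 = 666.3, so M₂ = 2.22395 × 666.3 ≈ 1481.8179 billion.
ΔM = M₂ − M₁ = 1481.8179 − 2287.9355 = -806.1176 billion.

-806.1 billion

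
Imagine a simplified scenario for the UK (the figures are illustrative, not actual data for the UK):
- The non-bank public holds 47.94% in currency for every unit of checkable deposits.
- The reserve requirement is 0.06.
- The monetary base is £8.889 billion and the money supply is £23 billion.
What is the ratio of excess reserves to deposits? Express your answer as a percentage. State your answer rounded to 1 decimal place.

Using m = M/MB = 23/8.889 ≈ 2.587468. Since m = (1 + c)/(c + rr + e), the denominator satisfies c + rr + e = (1 + c)/m = (1 + 0.4794) / 2.587468 ≈ 0.571756.
With c = 0.4794 and rr = 0.06, the ratio of excess reserves to deposits is 0.571756 − 0.4794 − 0.06 = 0.032356.

3.2%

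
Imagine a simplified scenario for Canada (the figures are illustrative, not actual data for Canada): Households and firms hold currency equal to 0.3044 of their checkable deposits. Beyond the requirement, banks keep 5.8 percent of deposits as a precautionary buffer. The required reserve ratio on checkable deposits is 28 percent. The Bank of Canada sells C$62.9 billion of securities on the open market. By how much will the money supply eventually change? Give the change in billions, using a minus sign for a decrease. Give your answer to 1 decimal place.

The money multiplier is m = (1 + c) / (rr + e + c) = (1 + 0.3044) / (0.28 + 0.058 + 0.3044) ≈ 2.0305.
The sale removes 62.9 billion of base, so ΔM = m × ΔMB = 2.0305 × (−62.9) ≈ -127.7184 billion.

-127.7 billion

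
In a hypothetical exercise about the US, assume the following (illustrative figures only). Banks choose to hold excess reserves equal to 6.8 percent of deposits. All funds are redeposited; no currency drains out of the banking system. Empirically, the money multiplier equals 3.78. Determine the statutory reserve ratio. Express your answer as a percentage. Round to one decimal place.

19.7%

Using m = 3.78. Since m = (1 + c)/(c + rr + e), the denominator satisfies c + rr + e = (1 + c)/m = (1 + 0) / 3.78 ≈ 0.264550.
With c = 0 and e = 0.068, the statutory reserve ratio is 0.264550 − 0 − 0.068 = 0.19655.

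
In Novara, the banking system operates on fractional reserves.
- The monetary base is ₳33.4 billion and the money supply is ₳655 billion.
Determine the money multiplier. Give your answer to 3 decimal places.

The money multiplier is m = M / MB = 655 / 33.4 ≈ 19.61078.

19.611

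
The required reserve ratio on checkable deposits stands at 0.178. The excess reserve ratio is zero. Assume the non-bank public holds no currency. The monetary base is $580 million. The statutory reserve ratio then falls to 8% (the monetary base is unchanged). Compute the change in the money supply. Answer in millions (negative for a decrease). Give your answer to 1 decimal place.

$3991.6 million

Initially m₁ = 1 / (0.178) ≈ 5.61798, so M₁ = 5.61798 × 580 = 3258.4284 million.
After the change m₂ = 1 / (0.08) = 12.5, so M₂ = 12.5 × 580 = 7250 million.
ΔM = M₂ − M₁ = 7250 − 3258.4284 = 3991.5716 million.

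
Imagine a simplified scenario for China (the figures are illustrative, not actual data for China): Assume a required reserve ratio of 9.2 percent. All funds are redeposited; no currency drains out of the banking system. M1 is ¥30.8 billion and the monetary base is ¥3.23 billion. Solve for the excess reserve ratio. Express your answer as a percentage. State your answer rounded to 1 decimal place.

Using m = M/MB = 30.8/3.23 ≈ 9.535604. Since m = (1 + c)/(c + rr + e), the denominator satisfies c + rr + e = (1 + c)/m = (1 + 0) / 9.535604 ≈ 0.104870.
With c = 0 and rr = 0.092, the excess reserve ratio is 0.104870 − 0 − 0.092 = 0.01287.

1.3%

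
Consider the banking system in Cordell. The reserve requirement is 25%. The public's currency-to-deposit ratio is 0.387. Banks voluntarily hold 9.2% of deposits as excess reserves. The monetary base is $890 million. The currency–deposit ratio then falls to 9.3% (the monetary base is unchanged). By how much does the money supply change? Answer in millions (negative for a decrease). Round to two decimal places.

$542.93 million

Initially m₁ = (1 + 0.387) / (0.25 + 0.092 + 0.387) ≈ 1.902606, so M₁ = 1.902606 × 890 ≈ 1693.3193 million.
After the change m₂ = (1 + 0.093) / (0.25 + 0.092 + 0.093) ≈ 2.512644, so M₂ = 2.512644 × 890 ≈ 2236.2532 million.
ΔM = M₂ − M₁ = 2236.2532 − 1693.3193 = 542.9339 million.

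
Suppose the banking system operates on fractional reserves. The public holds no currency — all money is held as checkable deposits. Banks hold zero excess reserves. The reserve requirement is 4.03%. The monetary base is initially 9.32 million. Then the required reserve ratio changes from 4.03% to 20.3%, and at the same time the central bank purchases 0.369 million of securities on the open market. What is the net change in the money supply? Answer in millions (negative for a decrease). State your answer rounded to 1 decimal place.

-183.5 million

Before: m₁ = 1 / (0.0403) ≈ 24.8139, MB₁ = 9.32, so M₁ = 24.8139 × 9.32 ≈ 231.2655 million.
After: m₂ = 1 / (0.203) ≈ 4.9261, MB₂ = 9.32 + 0.369 = 9.689, so M₂ = 4.9261 × 9.689 ≈ 47.729 million.
ΔM = M₂ − M₁ = 47.729 − 231.2655 = -183.5365 million.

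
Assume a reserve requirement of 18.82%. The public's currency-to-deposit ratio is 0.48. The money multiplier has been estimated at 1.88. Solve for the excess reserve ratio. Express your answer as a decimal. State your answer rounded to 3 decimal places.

0.119

Using m = 1.88. Since m = (1 + c)/(c + rr + e), the denominator satisfies c + rr + e = (1 + c)/m = (1 + 0.48) / 1.88 ≈ 0.787234.
With c = 0.48 and rr = 0.1882, the excess reserve ratio is 0.787234 − 0.48 − 0.1882 = 0.119034.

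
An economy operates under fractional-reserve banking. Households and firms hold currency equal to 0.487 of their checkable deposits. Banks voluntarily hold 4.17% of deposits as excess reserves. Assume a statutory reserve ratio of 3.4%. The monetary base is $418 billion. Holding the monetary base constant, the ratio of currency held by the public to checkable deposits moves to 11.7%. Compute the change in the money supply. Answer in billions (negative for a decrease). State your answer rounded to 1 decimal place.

Initially m₁ = (1 + 0.487) / (0.034 + 0.0417 + 0.487) ≈ 2.64262, so M₁ = 2.64262 × 418 ≈ 1104.6152 billion.
After the change m₂ = (1 + 0.117) / (0.034 + 0.0417 + 0.117) ≈ 5.79657, so M₂ = 5.79657 × 418 ≈ 2422.9663 billion.
ΔM = M₂ − M₁ = 2422.9663 − 1104.6152 = 1318.3511 billion.

$1318.4 billion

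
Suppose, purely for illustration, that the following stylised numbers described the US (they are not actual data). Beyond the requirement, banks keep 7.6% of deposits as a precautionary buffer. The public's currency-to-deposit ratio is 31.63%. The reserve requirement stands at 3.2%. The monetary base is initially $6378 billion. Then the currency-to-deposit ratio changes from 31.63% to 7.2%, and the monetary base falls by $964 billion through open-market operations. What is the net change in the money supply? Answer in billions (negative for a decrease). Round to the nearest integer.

Before: m₁ = (1 + 0.3163) / (0.032 + 0.076 + 0.3163) ≈ 3.10229, MB₁ = 6378, so M₁ = 3.10229 × 6378 ≈ 19786.4056 billion.
After: m₂ = (1 + 0.072) / (0.032 + 0.076 + 0.072) ≈ 5.95556, MB₂ = 6378 − 964 = 5414, so M₂ = 5.95556 × 5414 ≈ 32243.4018 billion.
ΔM = M₂ − M₁ = 32243.4018 − 19786.4056 = 12456.9962 billion.

$12457 billion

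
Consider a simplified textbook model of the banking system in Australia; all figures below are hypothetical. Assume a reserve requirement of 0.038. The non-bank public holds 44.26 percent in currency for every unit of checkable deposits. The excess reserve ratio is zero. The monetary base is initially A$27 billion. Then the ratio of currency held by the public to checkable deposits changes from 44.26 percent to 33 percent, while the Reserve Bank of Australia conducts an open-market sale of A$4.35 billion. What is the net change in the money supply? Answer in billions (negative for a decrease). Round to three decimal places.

Before: m₁ = (1 + 0.4426) / (0.038 + 0.4426) ≈ 3.001665, MB₁ = 27, so M₁ = 3.001665 × 27 ≈ 81.045 billion.
After: m₂ = (1 + 0.33) / (0.038 + 0.33) ≈ 3.614130, MB₂ = 27 − 4.35 = 22.65, so M₂ = 3.614130 × 22.65 ≈ 81.86 billion.
ΔM = M₂ − M₁ = 81.86 − 81.045 = 0.815 billion.

A$0.815 billion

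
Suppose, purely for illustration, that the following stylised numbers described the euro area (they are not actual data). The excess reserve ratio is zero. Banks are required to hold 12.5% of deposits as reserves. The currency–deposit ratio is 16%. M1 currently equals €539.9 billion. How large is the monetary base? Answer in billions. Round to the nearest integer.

€133 billion

The money multiplier is m = (1 + c) / (rr + c) = (1 + 0.16) / (0.125 + 0.16) ≈ 4.0702.
MB = M / m = 539.9 / 4.0702 ≈ 132.647 billion.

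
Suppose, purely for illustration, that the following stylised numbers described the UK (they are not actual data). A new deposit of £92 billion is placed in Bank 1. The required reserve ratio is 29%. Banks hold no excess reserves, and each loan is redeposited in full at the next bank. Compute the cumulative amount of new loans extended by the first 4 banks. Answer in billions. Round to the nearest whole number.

£168 billion

Bank i lends (1 − rr)^i of the original deposit: Bank 1 lends 92·0.7100 = 65.3200, Bank 2 lends 92·0.7100² = 46.3772, and so on.
Summing a geometric series: total = 92·[0.7100·(1 − 0.7100^4) / (1 − 0.7100)] ≈ 168.0038 billion.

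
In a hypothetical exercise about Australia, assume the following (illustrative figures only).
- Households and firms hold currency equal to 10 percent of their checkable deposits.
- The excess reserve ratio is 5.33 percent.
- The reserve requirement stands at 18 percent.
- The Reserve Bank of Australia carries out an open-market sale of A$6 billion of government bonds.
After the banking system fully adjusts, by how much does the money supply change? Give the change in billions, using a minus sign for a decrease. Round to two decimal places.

-19.80 billion

The money multiplier is m = (1 + c) / (rr + e + c) = (1 + 0.1) / (0.18 + 0.0533 + 0.1) ≈ 3.3003.
The sale removes 6 billion of base, so ΔM = m × ΔMB = 3.3003 × (−6) = -19.8018 billion.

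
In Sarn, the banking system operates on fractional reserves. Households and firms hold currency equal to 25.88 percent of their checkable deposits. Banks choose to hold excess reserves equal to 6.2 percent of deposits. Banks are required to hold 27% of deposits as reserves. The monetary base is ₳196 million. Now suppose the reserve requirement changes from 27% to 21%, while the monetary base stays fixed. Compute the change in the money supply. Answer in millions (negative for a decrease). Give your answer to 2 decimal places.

₳47.21 million

Initially m₁ = (1 + 0.2588) / (0.27 + 0.062 + 0.2588) ≈ 2.130670, so M₁ = 2.130670 × 196 ≈ 417.6113 million.
After the change m₂ = (1 + 0.2588) / (0.21 + 0.062 + 0.2588) ≈ 2.371515, so M₂ = 2.371515 × 196 ≈ 464.8169 million.
ΔM = M₂ − M₁ = 464.8169 − 417.6113 = 47.2056 million.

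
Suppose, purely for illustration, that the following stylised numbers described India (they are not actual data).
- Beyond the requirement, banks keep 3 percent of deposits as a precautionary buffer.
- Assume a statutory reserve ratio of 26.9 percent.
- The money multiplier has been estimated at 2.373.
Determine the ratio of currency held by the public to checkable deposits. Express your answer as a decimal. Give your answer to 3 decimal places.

Using m = 2.373. From m = (1 + c)/(c + rr + e), rearranging gives 1 + c = m·(c + rr + e), so c·(1 − m) = m·(rr + e) − 1.
Hence c = [m·(rr + e) − 1]/(1 − m) = [2.373 × (0.269 + 0.03) − 1] / (1 − 2.373) ≈ 0.211561.

0.212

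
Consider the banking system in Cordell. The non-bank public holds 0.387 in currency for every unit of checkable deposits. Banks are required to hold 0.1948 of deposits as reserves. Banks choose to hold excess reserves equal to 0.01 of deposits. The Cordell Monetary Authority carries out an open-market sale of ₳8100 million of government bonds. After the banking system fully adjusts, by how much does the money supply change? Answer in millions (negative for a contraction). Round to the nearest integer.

-18984 million

The money multiplier is m = (1 + c) / (rr + e + c) = (1 + 0.387) / (0.1948 + 0.01 + 0.387) ≈ 2.34370.
The sale removes 8100 million of base, so ΔM = m × ΔMB = 2.34370 × (−8100) = -18983.97 million.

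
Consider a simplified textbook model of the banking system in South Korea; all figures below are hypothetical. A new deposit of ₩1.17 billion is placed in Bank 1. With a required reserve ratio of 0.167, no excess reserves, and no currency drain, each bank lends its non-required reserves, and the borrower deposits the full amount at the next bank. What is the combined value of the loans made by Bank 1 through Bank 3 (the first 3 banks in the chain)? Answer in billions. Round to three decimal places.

Bank i lends (1 − rr)^i of the original deposit: Bank 1 lends 1.17·0.8330 ≈ 0.9746, Bank 2 lends 1.17·0.8330² ≈ 0.8119, and so on.
Summing a geometric series: total = 1.17·[0.8330·(1 − 0.8330^3) / (1 − 0.8330)] ≈ 2.4627 billion.

₩2.463 billion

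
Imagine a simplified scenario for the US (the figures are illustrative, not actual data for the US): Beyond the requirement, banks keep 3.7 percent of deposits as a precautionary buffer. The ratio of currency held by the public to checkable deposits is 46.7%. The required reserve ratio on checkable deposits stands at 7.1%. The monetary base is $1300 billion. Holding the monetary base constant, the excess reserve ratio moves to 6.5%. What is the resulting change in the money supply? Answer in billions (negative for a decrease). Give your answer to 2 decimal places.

-154.01 billion

Initially m₁ = (1 + 0.467) / (0.071 + 0.037 + 0.467) ≈ 2.5513043, so M₁ = 2.5513043 × 1300 ≈ 3316.6956 billion.
After the change m₂ = (1 + 0.467) / (0.071 + 0.065 + 0.467) ≈ 2.4328358, so M₂ = 2.4328358 × 1300 ≈ 3162.6865 billion.
ΔM = M₂ − M₁ = 3162.6865 − 3316.6956 = -154.0091 billion.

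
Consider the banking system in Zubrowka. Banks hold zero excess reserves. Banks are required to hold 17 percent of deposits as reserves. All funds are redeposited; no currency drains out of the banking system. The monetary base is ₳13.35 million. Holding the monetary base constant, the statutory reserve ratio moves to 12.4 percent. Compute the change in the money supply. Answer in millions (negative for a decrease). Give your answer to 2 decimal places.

Initially m₁ = 1 / (0.17) ≈ 5.88235, so M₁ = 5.88235 × 13.35 ≈ 78.5294 million.
After the change m₂ = 1 / (0.124) ≈ 8.06452, so M₂ = 8.06452 × 13.35 ≈ 107.6613 million.
ΔM = M₂ − M₁ = 107.6613 − 78.5294 = 29.1319 million.

₳29.13 million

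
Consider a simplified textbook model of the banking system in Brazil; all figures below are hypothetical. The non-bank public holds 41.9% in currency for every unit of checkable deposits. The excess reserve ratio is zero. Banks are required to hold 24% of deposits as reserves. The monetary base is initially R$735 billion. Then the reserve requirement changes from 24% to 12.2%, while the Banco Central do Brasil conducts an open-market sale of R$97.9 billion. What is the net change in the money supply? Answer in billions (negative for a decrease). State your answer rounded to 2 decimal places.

R$88.41 billion

Before: m₁ = (1 + 0.419) / (0.24 + 0.419) ≈ 2.153263, MB₁ = 735, so M₁ = 2.153263 × 735 ≈ 1582.6483 billion.
After: m₂ = (1 + 0.419) / (0.122 + 0.419) ≈ 2.622921, MB₂ = 735 − 97.9 = 637.1, so M₂ = 2.622921 × 637.1 ≈ 1671.063 billion.
ΔM = M₂ − M₁ = 1671.063 − 1582.6483 = 88.4147 billion.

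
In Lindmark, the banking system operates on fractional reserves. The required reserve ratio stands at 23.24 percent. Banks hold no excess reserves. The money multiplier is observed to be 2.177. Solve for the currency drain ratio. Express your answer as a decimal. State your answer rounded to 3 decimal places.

0.420

Using m = 2.177. From m = (1 + c)/(c + rr + e), rearranging gives 1 + c = m·(c + rr + e), so c·(1 − m) = m·(rr + e) − 1.
Hence c = [m·(rr + e) − 1]/(1 − m) = [2.177 × (0.2324 + 0) − 1] / (1 − 2.177) ≈ 0.419767.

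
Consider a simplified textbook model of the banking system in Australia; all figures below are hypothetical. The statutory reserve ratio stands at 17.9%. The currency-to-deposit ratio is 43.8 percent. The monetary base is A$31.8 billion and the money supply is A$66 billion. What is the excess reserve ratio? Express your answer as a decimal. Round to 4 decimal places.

0.0759

Using m = M/MB = 66/31.8 ≈ 2.075472. Since m = (1 + c)/(c + rr + e), the denominator satisfies c + rr + e = (1 + c)/m = (1 + 0.438) / 2.075472 ≈ 0.692854.
With c = 0.438 and rr = 0.179, the excess reserve ratio is 0.692854 − 0.438 − 0.179 = 0.075854.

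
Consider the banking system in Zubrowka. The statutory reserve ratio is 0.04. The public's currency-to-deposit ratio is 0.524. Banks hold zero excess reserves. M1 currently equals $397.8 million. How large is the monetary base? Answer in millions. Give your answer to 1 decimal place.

The money multiplier is m = (1 + c) / (rr + c) = (1 + 0.524) / (0.04 + 0.524) ≈ 2.70213.
MB = M / m = 397.8 / 2.70213 ≈ 147.2172 million.

$147.2 million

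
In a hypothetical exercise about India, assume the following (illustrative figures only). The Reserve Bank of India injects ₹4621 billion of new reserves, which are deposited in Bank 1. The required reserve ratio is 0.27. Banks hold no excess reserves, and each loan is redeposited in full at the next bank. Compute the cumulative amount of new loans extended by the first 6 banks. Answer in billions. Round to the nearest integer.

Bank i lends (1 − rr)^i of the original deposit: Bank 1 lends 4621·0.7300 = 3373.3300, Bank 2 lends 4621·0.7300² = 2462.5309, and so on.
Summing a geometric series: total = 4621·[0.7300·(1 − 0.7300^6) / (1 − 0.7300)] ≈ 10603.0730 billion.

₹10603 billion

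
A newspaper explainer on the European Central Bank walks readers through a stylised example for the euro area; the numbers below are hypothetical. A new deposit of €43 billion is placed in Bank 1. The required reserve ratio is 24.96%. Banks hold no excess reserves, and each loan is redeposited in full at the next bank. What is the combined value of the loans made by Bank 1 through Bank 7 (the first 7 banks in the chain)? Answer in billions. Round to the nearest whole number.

Bank i lends (1 − rr)^i of the original deposit: Bank 1 lends 43·0.7504 = 32.2672, Bank 2 lends 43·0.7504² ≈ 24.2133, and so on.
Summing a geometric series: total = 43·[0.7504·(1 − 0.7504^7) / (1 − 0.7504)] ≈ 111.9549 billion.

€112 billion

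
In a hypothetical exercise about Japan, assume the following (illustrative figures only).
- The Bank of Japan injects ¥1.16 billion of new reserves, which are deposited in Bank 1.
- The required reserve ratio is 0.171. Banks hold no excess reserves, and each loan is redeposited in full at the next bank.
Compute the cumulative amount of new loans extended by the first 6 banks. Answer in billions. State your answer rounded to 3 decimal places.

¥3.798 billion

Bank i lends (1 − rr)^i of the original deposit: Bank 1 lends 1.16·0.8290 ≈ 0.9616, Bank 2 lends 1.16·0.8290² ≈ 0.7972, and so on.
Summing a geometric series: total = 1.16·[0.8290·(1 − 0.8290^6) / (1 − 0.8290)] ≈ 3.7983 billion.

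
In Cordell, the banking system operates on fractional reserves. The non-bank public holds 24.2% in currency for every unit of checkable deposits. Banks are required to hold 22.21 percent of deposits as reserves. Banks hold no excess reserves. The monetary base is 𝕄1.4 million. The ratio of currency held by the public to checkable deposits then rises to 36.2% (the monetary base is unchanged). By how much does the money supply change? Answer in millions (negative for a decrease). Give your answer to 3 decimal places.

Initially m₁ = (1 + 0.242) / (0.2221 + 0.242) ≈ 2.67615, so M₁ = 2.67615 × 1.4 ≈ 3.7466 million.
After the change m₂ = (1 + 0.362) / (0.2221 + 0.362) ≈ 2.33179, so M₂ = 2.33179 × 1.4 ≈ 3.2645 million.
ΔM = M₂ − M₁ = 3.2645 − 3.7466 = -0.4821 million.

-0.482 million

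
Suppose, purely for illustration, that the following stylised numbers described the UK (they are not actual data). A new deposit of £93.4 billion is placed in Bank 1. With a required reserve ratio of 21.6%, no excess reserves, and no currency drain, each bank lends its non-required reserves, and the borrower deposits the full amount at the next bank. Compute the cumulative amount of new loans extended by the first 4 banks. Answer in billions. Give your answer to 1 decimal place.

Bank i lends (1 − rr)^i of the original deposit: Bank 1 lends 93.4·0.7840 = 73.2256, Bank 2 lends 93.4·0.7840² ≈ 57.4089, and so on.
Summing a geometric series: total = 93.4·[0.7840·(1 − 0.7840^4) / (1 − 0.7840)] ≈ 210.9297 billion.

£210.9 billion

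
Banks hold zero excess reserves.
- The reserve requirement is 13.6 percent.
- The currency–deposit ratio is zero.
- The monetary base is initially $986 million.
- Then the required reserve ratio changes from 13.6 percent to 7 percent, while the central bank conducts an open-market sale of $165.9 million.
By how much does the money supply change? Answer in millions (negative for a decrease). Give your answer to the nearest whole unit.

$4466 million

Before: m₁ = 1 / (0.136) ≈ 7.3529, MB₁ = 986, so M₁ = 7.3529 × 986 = 7249.9594 million.
After: m₂ = 1 / (0.07) ≈ 14.2857, MB₂ = 986 − 165.9 = 820.1, so M₂ = 14.2857 × 820.1 ≈ 11715.7026 million.
ΔM = M₂ − M₁ = 11715.7026 − 7249.9594 = 4465.7432 million.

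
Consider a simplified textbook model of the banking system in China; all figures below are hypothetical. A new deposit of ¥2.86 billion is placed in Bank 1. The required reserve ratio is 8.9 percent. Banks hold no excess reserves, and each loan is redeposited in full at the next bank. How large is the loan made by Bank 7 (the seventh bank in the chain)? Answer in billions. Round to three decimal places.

Each bank lends a fraction (1 − rr) = 0.9110 of the deposit it receives, so Bank 7 receives 2.86·0.9110^6 and lends 2.86·0.9110^7 ≈ 1.4893 billion.

¥1.489 billion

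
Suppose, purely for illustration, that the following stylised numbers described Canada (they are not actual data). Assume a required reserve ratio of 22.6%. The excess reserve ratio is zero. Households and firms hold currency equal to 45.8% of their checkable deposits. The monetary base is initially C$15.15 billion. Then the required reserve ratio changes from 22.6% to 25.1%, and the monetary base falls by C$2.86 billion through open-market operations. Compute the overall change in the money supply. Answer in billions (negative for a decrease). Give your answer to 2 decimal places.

Before: m₁ = (1 + 0.458) / (0.226 + 0.458) ≈ 2.13158, MB₁ = 15.15, so M₁ = 2.13158 × 15.15 ≈ 32.2934 billion.
After: m₂ = (1 + 0.458) / (0.251 + 0.458) ≈ 2.05642, MB₂ = 15.15 − 2.86 = 12.29, so M₂ = 2.05642 × 12.29 ≈ 25.2734 billion.
ΔM = M₂ − M₁ = 25.2734 − 32.2934 = -7.02 billion.

-7.02 billion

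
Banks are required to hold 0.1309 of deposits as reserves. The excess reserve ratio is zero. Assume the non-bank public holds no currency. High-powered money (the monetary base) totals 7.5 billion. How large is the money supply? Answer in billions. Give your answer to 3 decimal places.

With no currency drain or excess reserves, the money multiplier is m = 1/rr = 1/0.1309 ≈ 7.63942.
Money supply M = m × MB = 7.63942 × 7.5 ≈ 57.2957 billion.

57.296 billion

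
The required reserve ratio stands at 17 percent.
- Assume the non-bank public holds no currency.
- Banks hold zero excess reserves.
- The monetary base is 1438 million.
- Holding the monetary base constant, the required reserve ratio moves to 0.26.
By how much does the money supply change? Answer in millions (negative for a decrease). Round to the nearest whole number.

Initially m₁ = 1 / (0.17) ≈ 5.88235, so M₁ = 5.88235 × 1438 = 8458.8193 million.
After the change m₂ = 1 / (0.26) ≈ 3.84615, so M₂ = 3.84615 × 1438 = 5530.7637 million.
ΔM = M₂ − M₁ = 5530.7637 − 8458.8193 = -2928.0556 million.

-2928 million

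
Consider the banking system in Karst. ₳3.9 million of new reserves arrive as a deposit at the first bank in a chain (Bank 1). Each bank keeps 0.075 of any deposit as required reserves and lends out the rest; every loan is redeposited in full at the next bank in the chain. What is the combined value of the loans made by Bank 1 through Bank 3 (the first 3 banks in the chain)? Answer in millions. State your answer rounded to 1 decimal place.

Bank i lends (1 − rr)^i of the original deposit: Bank 1 lends 3.9·0.9250 = 3.6075, Bank 2 lends 3.9·0.9250² ≈ 3.3369, and so on.
Summing a geometric series: total = 3.9·[0.9250·(1 − 0.9250^3) / (1 − 0.9250)] ≈ 10.0311 million.

₳10.0 million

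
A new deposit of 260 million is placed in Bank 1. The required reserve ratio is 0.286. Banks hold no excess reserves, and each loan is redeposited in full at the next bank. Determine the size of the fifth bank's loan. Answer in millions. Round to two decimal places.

48.25 million

Each bank lends a fraction (1 − rr) = 0.7140 of the deposit it receives, so Bank 5 receives 260·0.7140^4 and lends 260·0.7140^5 ≈ 48.2463 million.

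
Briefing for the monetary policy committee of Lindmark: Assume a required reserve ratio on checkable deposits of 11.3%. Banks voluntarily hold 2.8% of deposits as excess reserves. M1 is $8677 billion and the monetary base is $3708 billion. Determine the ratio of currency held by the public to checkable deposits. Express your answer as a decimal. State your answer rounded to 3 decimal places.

0.500

Using m = M/MB = 8677/3708 ≈ 2.340076. From m = (1 + c)/(c + rr + e), rearranging gives 1 + c = m·(c + rr + e), so c·(1 − m) = m·(rr + e) − 1.
Hence c = [m·(rr + e) − 1]/(1 − m) = [2.340076 × (0.113 + 0.028) − 1] / (1 − 2.340076) ≈ 0.500008.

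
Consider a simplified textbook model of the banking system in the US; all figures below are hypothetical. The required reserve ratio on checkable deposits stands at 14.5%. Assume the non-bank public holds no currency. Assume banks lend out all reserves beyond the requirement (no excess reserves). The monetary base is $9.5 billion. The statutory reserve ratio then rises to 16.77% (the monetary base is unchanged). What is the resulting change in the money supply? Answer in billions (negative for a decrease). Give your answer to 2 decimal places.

Initially m₁ = 1 / (0.145) ≈ 6.8966, so M₁ = 6.8966 × 9.5 = 65.5177 billion.
After the change m₂ = 1 / (0.1677) ≈ 5.9630, so M₂ = 5.9630 × 9.5 = 56.6485 billion.
ΔM = M₂ − M₁ = 56.6485 − 65.5177 = -8.8692 billion.

-8.87 billion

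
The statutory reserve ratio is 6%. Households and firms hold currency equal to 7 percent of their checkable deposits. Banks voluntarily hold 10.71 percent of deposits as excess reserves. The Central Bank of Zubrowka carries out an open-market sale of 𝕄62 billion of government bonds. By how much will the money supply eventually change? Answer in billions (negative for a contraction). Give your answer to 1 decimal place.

-279.8 billion

The money multiplier is m = (1 + c) / (rr + e + c) = (1 + 0.07) / (0.06 + 0.1071 + 0.07) ≈ 4.5129.
The sale removes 62 billion of base, so ΔM = m × ΔMB = 4.5129 × (−62) = -279.7998 billion.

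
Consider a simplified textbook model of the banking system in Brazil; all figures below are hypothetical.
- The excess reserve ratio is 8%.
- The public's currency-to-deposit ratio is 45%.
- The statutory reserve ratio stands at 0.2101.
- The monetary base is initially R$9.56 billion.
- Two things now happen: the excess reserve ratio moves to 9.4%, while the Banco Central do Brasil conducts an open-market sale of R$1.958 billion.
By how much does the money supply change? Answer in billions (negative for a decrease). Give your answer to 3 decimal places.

Before: m₁ = (1 + 0.45) / (0.2101 + 0.08 + 0.45) ≈ 1.95919, MB₁ = 9.56, so M₁ = 1.95919 × 9.56 ≈ 18.7299 billion.
After: m₂ = (1 + 0.45) / (0.2101 + 0.094 + 0.45) ≈ 1.92282, MB₂ = 9.56 − 1.958 = 7.602, so M₂ = 1.92282 × 7.602 ≈ 14.6173 billion.
ΔM = M₂ − M₁ = 14.6173 − 18.7299 = -4.1126 billion.

-4.113 billion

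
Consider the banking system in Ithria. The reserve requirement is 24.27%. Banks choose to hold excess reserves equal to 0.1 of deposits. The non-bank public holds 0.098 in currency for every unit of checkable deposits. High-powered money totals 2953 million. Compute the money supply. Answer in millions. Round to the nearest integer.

The money multiplier is m = (1 + c) / (rr + e + c) = (1 + 0.098) / (0.2427 + 0.1 + 0.098) ≈ 2.49149.
So M = m × MB = 2.49149 × 2953 ≈ 7357.37 million.

7357 million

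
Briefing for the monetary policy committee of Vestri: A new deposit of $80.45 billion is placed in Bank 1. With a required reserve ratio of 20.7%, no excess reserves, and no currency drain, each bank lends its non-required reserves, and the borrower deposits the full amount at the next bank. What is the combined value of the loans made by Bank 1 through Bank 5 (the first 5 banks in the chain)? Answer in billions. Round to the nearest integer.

Bank i lends (1 − rr)^i of the original deposit: Bank 1 lends 80.45·0.7930 ≈ 63.7969, Bank 2 lends 80.45·0.7930² ≈ 50.5909, and so on.
Summing a geometric series: total = 80.45·[0.7930·(1 − 0.7930^5) / (1 − 0.7930)] ≈ 211.5489 billion.

$212 billion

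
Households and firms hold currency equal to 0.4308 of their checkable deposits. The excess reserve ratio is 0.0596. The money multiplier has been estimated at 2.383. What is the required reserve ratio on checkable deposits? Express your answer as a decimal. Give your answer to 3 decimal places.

0.110

Using m = 2.383. Since m = (1 + c)/(c + rr + e), the denominator satisfies c + rr + e = (1 + c)/m = (1 + 0.4308) / 2.383 ≈ 0.600420.
With c = 0.4308 and e = 0.0596, the required reserve ratio on checkable deposits is 0.600420 − 0.4308 − 0.0596 = 0.11002.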